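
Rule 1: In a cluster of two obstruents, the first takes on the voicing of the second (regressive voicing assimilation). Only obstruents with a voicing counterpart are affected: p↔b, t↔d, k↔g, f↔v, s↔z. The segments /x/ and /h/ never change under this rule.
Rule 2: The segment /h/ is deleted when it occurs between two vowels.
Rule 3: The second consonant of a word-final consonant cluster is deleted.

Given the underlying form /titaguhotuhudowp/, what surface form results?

titaguotuudow

Rule 1 (regressive voicing assimilation): no segment meets the environment; /titaguhotuhudowp/ is unchanged.
Rule 2 (intervocalic h-deletion): /h/ occurs between vowels /u/ and /o/, so it deletes. /h/ occurs between vowels /u/ and /u/, so it deletes. /titaguhotuhudowp/ → titaguotuudowp.
Rule 3 (final cluster simplification): /p/ is the second consonant of a word-final cluster /wp/, so it deletes. /titaguotuudowp/ → titaguotuudow.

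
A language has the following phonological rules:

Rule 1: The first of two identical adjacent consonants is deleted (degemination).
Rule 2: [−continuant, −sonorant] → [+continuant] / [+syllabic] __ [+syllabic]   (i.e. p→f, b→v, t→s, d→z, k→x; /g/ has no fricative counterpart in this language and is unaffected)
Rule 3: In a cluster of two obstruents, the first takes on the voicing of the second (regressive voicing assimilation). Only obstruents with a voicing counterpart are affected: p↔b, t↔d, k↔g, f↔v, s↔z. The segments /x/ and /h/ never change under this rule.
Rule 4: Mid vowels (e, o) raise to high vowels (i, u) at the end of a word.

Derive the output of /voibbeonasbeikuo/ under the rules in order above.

Rule 1 (degemination): /bb/ is a geminate; the first /b/ deletes. /voibbeonasbeikuo/ → voibeonasbeikuo.
Rule 2 (intervocalic spirantization): /b/ is a stop between vowels /i/ and /e/, so it spirantizes to the fricative [v]. /k/ is a stop between vowels /i/ and /u/, so it spirantizes to the fricative [x]. /voibeonasbeikuo/ → voiveonasbeixuo.
Rule 3 (regressive voicing assimilation): /s/ precedes the voiced obstruent /b/, so it voices to [z] by assimilation. /voiveonasbeixuo/ → voiveonazbeixuo.
Rule 4 (final vowel raising): /o/ is a mid vowel in word-final position, so it raises to [u]. /voiveonazbeixuo/ → voiveonazbeixuu.

voiveonazbeixuu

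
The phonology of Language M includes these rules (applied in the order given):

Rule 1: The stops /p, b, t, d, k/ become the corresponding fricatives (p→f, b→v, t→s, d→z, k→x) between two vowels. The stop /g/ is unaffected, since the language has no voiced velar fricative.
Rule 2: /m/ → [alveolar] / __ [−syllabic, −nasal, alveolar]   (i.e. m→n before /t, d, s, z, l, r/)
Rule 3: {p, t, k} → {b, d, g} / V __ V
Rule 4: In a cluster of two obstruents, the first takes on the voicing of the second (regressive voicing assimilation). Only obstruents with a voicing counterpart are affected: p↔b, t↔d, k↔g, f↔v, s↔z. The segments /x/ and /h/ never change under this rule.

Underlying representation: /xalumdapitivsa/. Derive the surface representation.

Rule 1 (intervocalic spirantization): /p/ is a stop between vowels /a/ and /i/, so it spirantizes to the fricative [f]. /t/ is a stop between vowels /i/ and /i/, so it spirantizes to the fricative [s]. /xalumdapitivsa/ → xalumdafisivsa.
Rule 2 (nasal place assimilation): /m/ precedes the alveolar consonant /d/, so it assimilates in place to [n]. /xalumdafisivsa/ → xalundafisivsa.
Rule 3 (intervocalic voicing): no segment meets the environment; /xalundafisivsa/ is unchanged.
Rule 4 (regressive voicing assimilation): /v/ precedes the voiceless obstruent /s/, so it devoices to [f] by assimilation. /xalundafisivsa/ → xalundafisifsa.

xalundafisifsa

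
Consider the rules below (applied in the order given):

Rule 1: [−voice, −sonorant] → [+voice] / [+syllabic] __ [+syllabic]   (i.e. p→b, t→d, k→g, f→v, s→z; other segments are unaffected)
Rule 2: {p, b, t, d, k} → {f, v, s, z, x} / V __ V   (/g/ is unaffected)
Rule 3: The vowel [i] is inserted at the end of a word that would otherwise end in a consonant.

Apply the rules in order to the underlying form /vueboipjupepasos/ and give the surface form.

vuevoipjuvevazosi

Rule 1 (intervocalic voicing): /p/ is a voiceless obstruent between vowels /u/ and /e/, so it voices to [b]. /p/ is a voiceless obstruent between vowels /e/ and /a/, so it voices to [b]. /s/ is a voiceless obstruent between vowels /a/ and /o/, so it voices to [z]. /vueboipjupepasos/ → vueboipjubebazos.
Rule 2 (intervocalic spirantization): /b/ is a stop between vowels /e/ and /o/, so it spirantizes to the fricative [v]. /b/ is a stop between vowels /u/ and /e/, so it spirantizes to the fricative [v]. /b/ is a stop between vowels /e/ and /a/, so it spirantizes to the fricative [v]. /vueboipjubebazos/ → vuevoipjuvevazos.
Rule 3 (final i-epenthesis): the form ends in the consonant /s/, so [i] is inserted word-finally. /vuevoipjuvevazos/ → vuevoipjuvevazosi.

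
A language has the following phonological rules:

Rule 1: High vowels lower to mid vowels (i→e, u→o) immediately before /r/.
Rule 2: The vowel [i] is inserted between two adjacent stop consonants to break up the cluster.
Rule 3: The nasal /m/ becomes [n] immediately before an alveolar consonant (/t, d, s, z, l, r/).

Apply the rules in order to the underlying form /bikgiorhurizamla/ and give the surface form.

bikigiorhorizanla

Rule 1 (pre-rhotic lowering): /u/ is a high vowel immediately before /r/, so it lowers to [o]. /bikgiorhurizamla/ → bikgiorhorizamla.
Rule 2 (stop-cluster i-epenthesis): /k/ and /g/ form a stop–stop cluster, so [i] is inserted between them. /bikgiorhorizamla/ → bikigiorhorizamla.
Rule 3 (nasal place assimilation): /m/ precedes the alveolar consonant /l/, so it assimilates in place to [n]. /bikigiorhorizamla/ → bikigiorhorizanla.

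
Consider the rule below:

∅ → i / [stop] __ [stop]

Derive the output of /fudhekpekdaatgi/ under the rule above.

fudhekipekidaatigi

/k/ and /p/ form a stop–stop cluster, so [i] is inserted between them.
/k/ and /d/ form a stop–stop cluster, so [i] is inserted between them.
/t/ and /g/ form a stop–stop cluster, so [i] is inserted between them.
Surface form: [fudhekipekidaatigi].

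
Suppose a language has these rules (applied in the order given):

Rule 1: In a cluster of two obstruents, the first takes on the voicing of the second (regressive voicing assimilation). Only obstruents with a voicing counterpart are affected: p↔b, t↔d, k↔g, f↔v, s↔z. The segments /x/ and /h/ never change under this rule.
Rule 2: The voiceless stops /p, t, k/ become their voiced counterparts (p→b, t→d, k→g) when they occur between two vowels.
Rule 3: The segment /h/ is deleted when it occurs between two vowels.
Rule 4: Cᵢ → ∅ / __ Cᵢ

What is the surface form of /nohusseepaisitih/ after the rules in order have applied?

Rule 1 (regressive voicing assimilation): no segment meets the environment; /nohusseepaisitih/ is unchanged.
Rule 2 (intervocalic voicing): /p/ is a voiceless stop between vowels /e/ and /a/, so it voices to [b]. /t/ is a voiceless stop between vowels /i/ and /i/, so it voices to [d]. /nohusseepaisitih/ → nohusseebaisidih.
Rule 3 (intervocalic h-deletion): /h/ occurs between vowels /o/ and /u/, so it deletes. /nohusseebaisidih/ → nousseebaisidih.
Rule 4 (degemination): /ss/ is a geminate; the first /s/ deletes. /nousseebaisidih/ → nouseebaisidih.

nouseebaisidih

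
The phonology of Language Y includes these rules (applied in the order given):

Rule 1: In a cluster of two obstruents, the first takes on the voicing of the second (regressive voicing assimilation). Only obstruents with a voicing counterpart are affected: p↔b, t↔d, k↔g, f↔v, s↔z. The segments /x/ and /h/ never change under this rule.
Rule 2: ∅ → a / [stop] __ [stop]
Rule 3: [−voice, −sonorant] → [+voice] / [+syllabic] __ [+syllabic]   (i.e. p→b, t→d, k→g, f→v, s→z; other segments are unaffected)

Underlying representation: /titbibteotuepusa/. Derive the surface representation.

tidabibadeoduebuza

Rule 1 (regressive voicing assimilation): /t/ precedes the voiced obstruent /b/, so it voices to [d] by assimilation. /b/ precedes the voiceless obstruent /t/, so it devoices to [p] by assimilation. /titbibteotuepusa/ → tidbipteotuepusa.
Rule 2 (stop-cluster a-epenthesis): /d/ and /b/ form a stop–stop cluster, so [a] is inserted between them. /p/ and /t/ form a stop–stop cluster, so [a] is inserted between them. /tidbipteotuepusa/ → tidabipateotuepusa.
Rule 3 (intervocalic voicing): /p/ is a voiceless obstruent between vowels /i/ and /a/, so it voices to [b]. /t/ is a voiceless obstruent between vowels /a/ and /e/, so it voices to [d]. /t/ is a voiceless obstruent between vowels /o/ and /u/, so it voices to [d]. /p/ is a voiceless obstruent between vowels /e/ and /u/, so it voices to [b]. /s/ is a voiceless obstruent between vowels /u/ and /a/, so it voices to [z]. /tidabipateotuepusa/ → tidabibadeoduebuza.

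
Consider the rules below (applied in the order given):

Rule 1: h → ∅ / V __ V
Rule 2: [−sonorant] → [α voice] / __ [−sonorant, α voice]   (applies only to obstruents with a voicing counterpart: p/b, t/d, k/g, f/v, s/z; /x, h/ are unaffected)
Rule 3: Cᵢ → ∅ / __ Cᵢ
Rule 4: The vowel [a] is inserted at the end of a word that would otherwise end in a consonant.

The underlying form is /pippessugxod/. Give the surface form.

Rule 1 (intervocalic h-deletion): no segment meets the environment; /pippessugxod/ is unchanged.
Rule 2 (regressive voicing assimilation): /g/ precedes the voiceless obstruent /x/, so it devoices to [k] by assimilation. /pippessugxod/ → pippessukxod.
Rule 3 (degemination): /pp/ is a geminate; the first /p/ deletes. /ss/ is a geminate; the first /s/ deletes. /pippessukxod/ → pipesukxod.
Rule 4 (final a-epenthesis): the form ends in the consonant /d/, so [a] is inserted word-finally. /pipesukxod/ → pipesukxoda.

pipesukxoda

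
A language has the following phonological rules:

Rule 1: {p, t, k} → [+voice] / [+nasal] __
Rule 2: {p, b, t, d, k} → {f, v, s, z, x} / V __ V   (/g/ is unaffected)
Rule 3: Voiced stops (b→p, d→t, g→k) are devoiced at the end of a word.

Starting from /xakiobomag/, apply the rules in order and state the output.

Rule 1 (post-nasal voicing): no segment meets the environment; /xakiobomag/ is unchanged.
Rule 2 (intervocalic spirantization): /k/ is a stop between vowels /a/ and /i/, so it spirantizes to the fricative [x]. /b/ is a stop between vowels /o/ and /o/, so it spirantizes to the fricative [v]. /xakiobomag/ → xaxiovomag.
Rule 3 (final devoicing): /g/ is a voiced stop in word-final position, so it devoices to [k]. /xaxiovomag/ → xaxiovomak.

xaxiovomak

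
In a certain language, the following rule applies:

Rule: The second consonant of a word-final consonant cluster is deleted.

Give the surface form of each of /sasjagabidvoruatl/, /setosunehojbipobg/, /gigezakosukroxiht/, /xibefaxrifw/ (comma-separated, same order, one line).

/sasjagabidvoruatl/: /l/ is the second consonant of a word-final cluster /tl/, so it deletes. → [sasjagabidvoruat].
/setosunehojbipobg/: /g/ is the second consonant of a word-final cluster /bg/, so it deletes. → [setosunehojbipob].
/gigezakosukroxiht/: /t/ is the second consonant of a word-final cluster /ht/, so it deletes. → [gigezakosukroxih].
/xibefaxrifw/: /w/ is the second consonant of a word-final cluster /fw/, so it deletes. → [xibefaxrif].

sasjagabidvoruat, setosunehojbipob, gigezakosukroxih, xibefaxrif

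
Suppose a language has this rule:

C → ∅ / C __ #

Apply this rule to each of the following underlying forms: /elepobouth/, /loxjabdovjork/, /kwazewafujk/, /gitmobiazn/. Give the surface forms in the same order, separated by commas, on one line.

elepobout, loxjabdovjor, kwazewafuj, gitmobiaz

/elepobouth/: /h/ is the second consonant of a word-final cluster /th/, so it deletes. → [elepobout].
/loxjabdovjork/: /k/ is the second consonant of a word-final cluster /rk/, so it deletes. → [loxjabdovjor].
/kwazewafujk/: /k/ is the second consonant of a word-final cluster /jk/, so it deletes. → [kwazewafuj].
/gitmobiazn/: /n/ is the second consonant of a word-final cluster /zn/, so it deletes. → [gitmobiaz].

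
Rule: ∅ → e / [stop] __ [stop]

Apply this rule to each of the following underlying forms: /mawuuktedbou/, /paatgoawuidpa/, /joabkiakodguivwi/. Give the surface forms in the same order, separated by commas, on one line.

/mawuuktedbou/: /k/ and /t/ form a stop–stop cluster, so [e] is inserted between them. /d/ and /b/ form a stop–stop cluster, so [e] is inserted between them. → [mawuuketedebou].
/paatgoawuidpa/: /t/ and /g/ form a stop–stop cluster, so [e] is inserted between them. /d/ and /p/ form a stop–stop cluster, so [e] is inserted between them. → [paategoawuidepa].
/joabkiakodguivwi/: /b/ and /k/ form a stop–stop cluster, so [e] is inserted between them. /d/ and /g/ form a stop–stop cluster, so [e] is inserted between them. → [joabekiakodeguivwi].

mawuuketedebou, paategoawuidepa, joabekiakodeguivwi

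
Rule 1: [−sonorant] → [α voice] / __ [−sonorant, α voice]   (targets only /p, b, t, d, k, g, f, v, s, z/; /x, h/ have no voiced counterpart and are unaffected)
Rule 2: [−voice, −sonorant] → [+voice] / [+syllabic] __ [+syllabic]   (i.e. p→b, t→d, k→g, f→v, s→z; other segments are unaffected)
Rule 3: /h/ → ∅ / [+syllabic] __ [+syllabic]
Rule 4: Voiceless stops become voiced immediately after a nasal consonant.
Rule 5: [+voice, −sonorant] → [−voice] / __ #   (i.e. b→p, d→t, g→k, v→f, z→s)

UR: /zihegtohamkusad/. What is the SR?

Rule 1 (regressive voicing assimilation): /g/ precedes the voiceless obstruent /t/, so it devoices to [k] by assimilation. /zihegtohamkusad/ → zihektohamkusad.
Rule 2 (intervocalic voicing): /s/ is a voiceless obstruent between vowels /u/ and /a/, so it voices to [z]. /zihektohamkusad/ → zihektohamkuzad.
Rule 3 (intervocalic h-deletion): /h/ occurs between vowels /i/ and /e/, so it deletes. /h/ occurs between vowels /o/ and /a/, so it deletes. /zihektohamkuzad/ → ziektoamkuzad.
Rule 4 (post-nasal voicing): /k/ is a voiceless stop immediately after the nasal /m/, so it voices to [g]. /ziektoamkuzad/ → ziektoamguzad.
Rule 5 (final devoicing): /d/ is a voiced obstruent in word-final position, so it devoices to [t]. /ziektoamguzad/ → ziektoamguzat.

ziektoamguzat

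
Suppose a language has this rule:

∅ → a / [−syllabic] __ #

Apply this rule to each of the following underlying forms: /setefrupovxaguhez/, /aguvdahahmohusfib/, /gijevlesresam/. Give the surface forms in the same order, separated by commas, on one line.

setefrupovxaguheza, aguvdahahmohusfiba, gijevlesresama

/setefrupovxaguhez/: the form ends in the consonant /z/, so [a] is inserted word-finally. → [setefrupovxaguheza].
/aguvdahahmohusfib/: the form ends in the consonant /b/, so [a] is inserted word-finally. → [aguvdahahmohusfiba].
/gijevlesresam/: the form ends in the consonant /m/, so [a] is inserted word-finally. → [gijevlesresama].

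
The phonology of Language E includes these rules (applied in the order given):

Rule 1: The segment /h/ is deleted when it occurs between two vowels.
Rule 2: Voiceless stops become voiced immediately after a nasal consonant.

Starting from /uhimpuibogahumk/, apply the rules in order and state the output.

uimbuibogaumg

Rule 1 (intervocalic h-deletion): /h/ occurs between vowels /u/ and /i/, so it deletes. /h/ occurs between vowels /a/ and /u/, so it deletes. /uhimpuibogahumk/ → uimpuibogaumk.
Rule 2 (post-nasal voicing): /p/ is a voiceless stop immediately after the nasal /m/, so it voices to [b]. /k/ is a voiceless stop immediately after the nasal /m/, so it voices to [g]. /uimpuibogaumk/ → uimbuibogaumg.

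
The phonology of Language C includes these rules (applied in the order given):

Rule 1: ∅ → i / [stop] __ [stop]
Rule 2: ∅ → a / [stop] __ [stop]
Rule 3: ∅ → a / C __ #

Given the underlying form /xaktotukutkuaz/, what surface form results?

xakitotukutikuaza

Rule 1 (stop-cluster i-epenthesis): /k/ and /t/ form a stop–stop cluster, so [i] is inserted between them. /t/ and /k/ form a stop–stop cluster, so [i] is inserted between them. /xaktotukutkuaz/ → xakitotukutikuaz.
Rule 2 (stop-cluster a-epenthesis): no segment meets the environment; /xakitotukutikuaz/ is unchanged.
Rule 3 (final a-epenthesis): the form ends in the consonant /z/, so [a] is inserted word-finally. /xakitotukutikuaz/ → xakitotukutikuaza.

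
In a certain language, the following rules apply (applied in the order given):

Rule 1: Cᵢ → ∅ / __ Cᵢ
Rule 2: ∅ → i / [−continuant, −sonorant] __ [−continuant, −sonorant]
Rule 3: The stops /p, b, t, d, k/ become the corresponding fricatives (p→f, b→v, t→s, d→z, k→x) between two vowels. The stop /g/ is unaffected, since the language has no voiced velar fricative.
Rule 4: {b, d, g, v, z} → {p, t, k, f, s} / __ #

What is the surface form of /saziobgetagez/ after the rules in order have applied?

saziovigesages

Rule 1 (degemination): no segment meets the environment; /saziobgetagez/ is unchanged.
Rule 2 (stop-cluster i-epenthesis): /b/ and /g/ form a stop–stop cluster, so [i] is inserted between them. /saziobgetagez/ → saziobigetagez.
Rule 3 (intervocalic spirantization): /b/ is a stop between vowels /o/ and /i/, so it spirantizes to the fricative [v]. /t/ is a stop between vowels /e/ and /a/, so it spirantizes to the fricative [s]. /saziobigetagez/ → saziovigesagez.
Rule 4 (final devoicing): /z/ is a voiced obstruent in word-final position, so it devoices to [s]. /saziovigesagez/ → saziovigesages.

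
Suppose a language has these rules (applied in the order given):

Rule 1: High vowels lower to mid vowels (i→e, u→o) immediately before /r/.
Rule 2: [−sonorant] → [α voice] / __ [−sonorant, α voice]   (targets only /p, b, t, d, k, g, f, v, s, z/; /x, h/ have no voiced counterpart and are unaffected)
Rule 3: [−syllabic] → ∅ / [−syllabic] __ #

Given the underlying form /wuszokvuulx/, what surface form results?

Rule 1 (pre-rhotic lowering): no segment meets the environment; /wuszokvuulx/ is unchanged.
Rule 2 (regressive voicing assimilation): /s/ precedes the voiced obstruent /z/, so it voices to [z] by assimilation. /k/ precedes the voiced obstruent /v/, so it voices to [g] by assimilation. /wuszokvuulx/ → wuzzogvuulx.
Rule 3 (final cluster simplification): /x/ is the second consonant of a word-final cluster /lx/, so it deletes. /wuzzogvuulx/ → wuzzogvuul.

wuzzogvuul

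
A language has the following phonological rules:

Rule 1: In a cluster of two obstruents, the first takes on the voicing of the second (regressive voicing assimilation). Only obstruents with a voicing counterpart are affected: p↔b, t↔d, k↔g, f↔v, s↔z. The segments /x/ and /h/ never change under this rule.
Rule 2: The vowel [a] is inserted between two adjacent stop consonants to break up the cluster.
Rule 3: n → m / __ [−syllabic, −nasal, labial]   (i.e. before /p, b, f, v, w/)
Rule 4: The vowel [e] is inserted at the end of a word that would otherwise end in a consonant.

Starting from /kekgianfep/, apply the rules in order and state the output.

kegagiamfepe

Rule 1 (regressive voicing assimilation): /k/ precedes the voiced obstruent /g/, so it voices to [g] by assimilation. /kekgianfep/ → keggianfep.
Rule 2 (stop-cluster a-epenthesis): /g/ and /g/ form a stop–stop cluster, so [a] is inserted between them. /keggianfep/ → kegagianfep.
Rule 3 (nasal place assimilation): /n/ precedes the labial consonant /f/, so it assimilates in place to [m]. /kegagianfep/ → kegagiamfep.
Rule 4 (final e-epenthesis): the form ends in the consonant /p/, so [e] is inserted word-finally. /kegagiamfep/ → kegagiamfepe.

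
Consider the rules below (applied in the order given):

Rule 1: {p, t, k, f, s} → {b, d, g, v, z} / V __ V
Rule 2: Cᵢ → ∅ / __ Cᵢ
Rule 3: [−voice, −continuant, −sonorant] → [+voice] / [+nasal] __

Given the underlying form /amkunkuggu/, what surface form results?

Rule 1 (intervocalic voicing): no segment meets the environment; /amkunkuggu/ is unchanged.
Rule 2 (degemination): /gg/ is a geminate; the first /g/ deletes. /amkunkuggu/ → amkunkugu.
Rule 3 (post-nasal voicing): /k/ is a voiceless stop immediately after the nasal /m/, so it voices to [g]. /k/ is a voiceless stop immediately after the nasal /n/, so it voices to [g]. /amkunkugu/ → amgungugu.

amgungugu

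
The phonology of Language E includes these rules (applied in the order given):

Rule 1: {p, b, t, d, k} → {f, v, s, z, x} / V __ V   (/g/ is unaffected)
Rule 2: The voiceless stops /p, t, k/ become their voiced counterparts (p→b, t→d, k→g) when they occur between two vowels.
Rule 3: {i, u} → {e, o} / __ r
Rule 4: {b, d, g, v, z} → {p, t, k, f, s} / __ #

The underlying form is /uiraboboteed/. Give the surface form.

ueravovoseet

Rule 1 (intervocalic spirantization): /b/ is a stop between vowels /a/ and /o/, so it spirantizes to the fricative [v]. /b/ is a stop between vowels /o/ and /o/, so it spirantizes to the fricative [v]. /t/ is a stop between vowels /o/ and /e/, so it spirantizes to the fricative [s]. /uiraboboteed/ → uiravovoseed.
Rule 2 (intervocalic voicing): no segment meets the environment; /uiravovoseed/ is unchanged.
Rule 3 (pre-rhotic lowering): /i/ is a high vowel immediately before /r/, so it lowers to [e]. /uiravovoseed/ → ueravovoseed.
Rule 4 (final devoicing): /d/ is a voiced obstruent in word-final position, so it devoices to [t]. /ueravovoseed/ → ueravovoseet.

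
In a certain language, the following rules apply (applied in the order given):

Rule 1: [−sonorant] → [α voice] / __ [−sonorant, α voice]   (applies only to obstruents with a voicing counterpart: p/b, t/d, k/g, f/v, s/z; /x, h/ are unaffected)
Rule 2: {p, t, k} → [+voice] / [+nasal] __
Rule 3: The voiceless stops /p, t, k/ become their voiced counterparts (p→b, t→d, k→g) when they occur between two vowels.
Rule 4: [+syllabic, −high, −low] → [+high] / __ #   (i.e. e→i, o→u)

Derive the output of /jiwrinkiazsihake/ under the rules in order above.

jiwringiassihagi

Rule 1 (regressive voicing assimilation): /z/ precedes the voiceless obstruent /s/, so it devoices to [s] by assimilation. /jiwrinkiazsihake/ → jiwrinkiassihake.
Rule 2 (post-nasal voicing): /k/ is a voiceless stop immediately after the nasal /n/, so it voices to [g]. /jiwrinkiassihake/ → jiwringiassihake.
Rule 3 (intervocalic voicing): /k/ is a voiceless stop between vowels /a/ and /e/, so it voices to [g]. /jiwringiassihake/ → jiwringiassihage.
Rule 4 (final vowel raising): /e/ is a mid vowel in word-final position, so it raises to [i]. /jiwringiassihage/ → jiwringiassihagi.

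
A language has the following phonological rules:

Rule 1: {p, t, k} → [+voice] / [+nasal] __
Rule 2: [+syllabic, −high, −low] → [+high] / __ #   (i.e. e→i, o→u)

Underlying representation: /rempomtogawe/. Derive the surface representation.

rembomdogawi

Rule 1 (post-nasal voicing): /p/ is a voiceless stop immediately after the nasal /m/, so it voices to [b]. /t/ is a voiceless stop immediately after the nasal /m/, so it voices to [d]. /rempomtogawe/ → rembomdogawe.
Rule 2 (final vowel raising): /e/ is a mid vowel in word-final position, so it raises to [i]. /rembomdogawe/ → rembomdogawi.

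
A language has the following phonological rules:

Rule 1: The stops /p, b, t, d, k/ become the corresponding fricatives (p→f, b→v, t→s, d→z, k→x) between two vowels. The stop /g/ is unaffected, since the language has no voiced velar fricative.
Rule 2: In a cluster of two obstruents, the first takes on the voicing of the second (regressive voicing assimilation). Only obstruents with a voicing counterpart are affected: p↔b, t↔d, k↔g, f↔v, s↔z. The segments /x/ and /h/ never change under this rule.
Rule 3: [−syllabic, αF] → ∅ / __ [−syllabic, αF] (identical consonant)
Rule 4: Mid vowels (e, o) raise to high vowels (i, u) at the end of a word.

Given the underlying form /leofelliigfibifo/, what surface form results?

leofeliikfivifu

Rule 1 (intervocalic spirantization): /b/ is a stop between vowels /i/ and /i/, so it spirantizes to the fricative [v]. /leofelliigfibifo/ → leofelliigfivifo.
Rule 2 (regressive voicing assimilation): /g/ precedes the voiceless obstruent /f/, so it devoices to [k] by assimilation. /leofelliigfivifo/ → leofelliikfivifo.
Rule 3 (degemination): /ll/ is a geminate; the first /l/ deletes. /leofelliikfivifo/ → leofeliikfivifo.
Rule 4 (final vowel raising): /o/ is a mid vowel in word-final position, so it raises to [u]. /leofeliikfivifo/ → leofeliikfivifu.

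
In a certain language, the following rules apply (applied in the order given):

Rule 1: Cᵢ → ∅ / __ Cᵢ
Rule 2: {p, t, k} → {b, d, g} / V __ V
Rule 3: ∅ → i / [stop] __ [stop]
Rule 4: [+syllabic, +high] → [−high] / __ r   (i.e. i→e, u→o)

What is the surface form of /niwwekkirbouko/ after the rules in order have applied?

Rule 1 (degemination): /ww/ is a geminate; the first /w/ deletes. /kk/ is a geminate; the first /k/ deletes. /niwwekkirbouko/ → niwekirbouko.
Rule 2 (intervocalic voicing): /k/ is a voiceless stop between vowels /e/ and /i/, so it voices to [g]. /k/ is a voiceless stop between vowels /u/ and /o/, so it voices to [g]. /niwekirbouko/ → niwegirbougo.
Rule 3 (stop-cluster i-epenthesis): no segment meets the environment; /niwegirbougo/ is unchanged.
Rule 4 (pre-rhotic lowering): /i/ is a high vowel immediately before /r/, so it lowers to [e]. /niwegirbougo/ → niwegerbougo.

niwegerbougo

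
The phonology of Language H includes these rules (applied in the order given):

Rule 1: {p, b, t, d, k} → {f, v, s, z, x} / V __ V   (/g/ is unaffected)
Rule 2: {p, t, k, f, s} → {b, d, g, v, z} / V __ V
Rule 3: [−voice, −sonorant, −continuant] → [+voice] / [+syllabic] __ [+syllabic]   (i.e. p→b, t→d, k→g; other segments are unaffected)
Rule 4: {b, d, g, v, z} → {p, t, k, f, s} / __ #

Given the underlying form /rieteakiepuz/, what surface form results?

Rule 1 (intervocalic spirantization): /t/ is a stop between vowels /e/ and /e/, so it spirantizes to the fricative [s]. /k/ is a stop between vowels /a/ and /i/, so it spirantizes to the fricative [x]. /p/ is a stop between vowels /e/ and /u/, so it spirantizes to the fricative [f]. /rieteakiepuz/ → rieseaxiefuz.
Rule 2 (intervocalic voicing): /s/ is a voiceless obstruent between vowels /e/ and /e/, so it voices to [z]. /f/ is a voiceless obstruent between vowels /e/ and /u/, so it voices to [v]. /rieseaxiefuz/ → riezeaxievuz.
Rule 3 (intervocalic voicing): no segment meets the environment; /riezeaxievuz/ is unchanged.
Rule 4 (final devoicing): /z/ is a voiced obstruent in word-final position, so it devoices to [s]. /riezeaxievuz/ → riezeaxievus.

riezeaxievus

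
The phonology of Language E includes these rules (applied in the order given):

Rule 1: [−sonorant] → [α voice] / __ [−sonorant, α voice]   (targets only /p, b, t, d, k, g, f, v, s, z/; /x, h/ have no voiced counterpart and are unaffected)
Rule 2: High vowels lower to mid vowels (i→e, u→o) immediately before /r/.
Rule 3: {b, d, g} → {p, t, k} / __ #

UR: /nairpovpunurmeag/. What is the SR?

naerpofpunormeak

Rule 1 (regressive voicing assimilation): /v/ precedes the voiceless obstruent /p/, so it devoices to [f] by assimilation. /nairpovpunurmeag/ → nairpofpunurmeag.
Rule 2 (pre-rhotic lowering): /i/ is a high vowel immediately before /r/, so it lowers to [e]. /u/ is a high vowel immediately before /r/, so it lowers to [o]. /nairpofpunurmeag/ → naerpofpunormeag.
Rule 3 (final devoicing): /g/ is a voiced stop in word-final position, so it devoices to [k]. /naerpofpunormeag/ → naerpofpunormeak.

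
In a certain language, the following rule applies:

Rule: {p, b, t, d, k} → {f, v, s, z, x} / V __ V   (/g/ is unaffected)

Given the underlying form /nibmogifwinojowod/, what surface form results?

nibmogifwinojowod

No segment of /nibmogifwinojowod/ meets the structural description of the rule, so the form surfaces unchanged.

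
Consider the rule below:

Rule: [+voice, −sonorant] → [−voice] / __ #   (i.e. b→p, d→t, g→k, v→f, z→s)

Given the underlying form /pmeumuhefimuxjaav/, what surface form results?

/v/ is a voiced obstruent in word-final position, so it devoices to [f].
Surface form: [pmeumuhefimuxjaaf].

pmeumuhefimuxjaaf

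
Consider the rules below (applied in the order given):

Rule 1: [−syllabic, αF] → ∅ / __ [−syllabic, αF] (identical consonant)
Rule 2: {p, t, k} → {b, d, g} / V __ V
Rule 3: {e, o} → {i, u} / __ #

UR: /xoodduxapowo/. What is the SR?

xooduxabowu

Rule 1 (degemination): /dd/ is a geminate; the first /d/ deletes. /xoodduxapowo/ → xooduxapowo.
Rule 2 (intervocalic voicing): /p/ is a voiceless stop between vowels /a/ and /o/, so it voices to [b]. /xooduxapowo/ → xooduxabowo.
Rule 3 (final vowel raising): /o/ is a mid vowel in word-final position, so it raises to [u]. /xooduxabowo/ → xooduxabowu.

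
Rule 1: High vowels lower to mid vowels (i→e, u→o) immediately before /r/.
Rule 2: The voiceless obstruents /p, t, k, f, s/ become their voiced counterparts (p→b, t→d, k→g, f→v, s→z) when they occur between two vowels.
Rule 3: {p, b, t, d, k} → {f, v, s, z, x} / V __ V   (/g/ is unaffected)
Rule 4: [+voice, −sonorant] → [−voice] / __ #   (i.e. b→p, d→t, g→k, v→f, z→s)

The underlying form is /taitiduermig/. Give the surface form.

taizizuermik

Rule 1 (pre-rhotic lowering): no segment meets the environment; /taitiduermig/ is unchanged.
Rule 2 (intervocalic voicing): /t/ is a voiceless obstruent between vowels /i/ and /i/, so it voices to [d]. /taitiduermig/ → taididuermig.
Rule 3 (intervocalic spirantization): /d/ is a stop between vowels /i/ and /i/, so it spirantizes to the fricative [z]. /d/ is a stop between vowels /i/ and /u/, so it spirantizes to the fricative [z]. /taididuermig/ → taizizuermig.
Rule 4 (final devoicing): /g/ is a voiced obstruent in word-final position, so it devoices to [k]. /taizizuermig/ → taizizuermik.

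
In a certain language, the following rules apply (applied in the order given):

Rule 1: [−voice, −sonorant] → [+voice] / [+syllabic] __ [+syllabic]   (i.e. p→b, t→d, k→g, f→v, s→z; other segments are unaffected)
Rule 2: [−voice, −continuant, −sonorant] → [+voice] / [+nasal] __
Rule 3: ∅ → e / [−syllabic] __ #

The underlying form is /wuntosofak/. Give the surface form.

wundozovake

Rule 1 (intervocalic voicing): /s/ is a voiceless obstruent between vowels /o/ and /o/, so it voices to [z]. /f/ is a voiceless obstruent between vowels /o/ and /a/, so it voices to [v]. /wuntosofak/ → wuntozovak.
Rule 2 (post-nasal voicing): /t/ is a voiceless stop immediately after the nasal /n/, so it voices to [d]. /wuntozovak/ → wundozovak.
Rule 3 (final e-epenthesis): the form ends in the consonant /k/, so [e] is inserted word-finally. /wundozovak/ → wundozovake.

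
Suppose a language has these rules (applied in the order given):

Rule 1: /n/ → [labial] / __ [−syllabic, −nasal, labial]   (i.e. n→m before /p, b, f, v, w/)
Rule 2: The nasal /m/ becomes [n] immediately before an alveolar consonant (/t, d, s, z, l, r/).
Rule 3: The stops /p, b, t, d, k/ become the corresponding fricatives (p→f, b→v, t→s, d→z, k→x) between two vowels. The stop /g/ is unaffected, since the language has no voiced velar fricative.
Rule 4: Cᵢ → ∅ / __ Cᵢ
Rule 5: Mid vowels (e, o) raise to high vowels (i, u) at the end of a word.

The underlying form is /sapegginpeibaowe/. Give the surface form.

safegimpeivaowi

Rule 1 (nasal place assimilation): /n/ precedes the labial consonant /p/, so it assimilates in place to [m]. /sapegginpeibaowe/ → sapeggimpeibaowe.
Rule 2 (nasal place assimilation): no segment meets the environment; /sapeggimpeibaowe/ is unchanged.
Rule 3 (intervocalic spirantization): /p/ is a stop between vowels /a/ and /e/, so it spirantizes to the fricative [f]. /b/ is a stop between vowels /i/ and /a/, so it spirantizes to the fricative [v]. /sapeggimpeibaowe/ → safeggimpeivaowe.
Rule 4 (degemination): /gg/ is a geminate; the first /g/ deletes. /safeggimpeivaowe/ → safegimpeivaowe.
Rule 5 (final vowel raising): /e/ is a mid vowel in word-final position, so it raises to [i]. /safegimpeivaowe/ → safegimpeivaowi.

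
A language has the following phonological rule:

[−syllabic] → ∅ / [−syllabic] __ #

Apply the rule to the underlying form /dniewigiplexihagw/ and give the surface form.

dniewigiplexihag

/w/ is the second consonant of a word-final cluster /gw/, so it deletes.
The other instances of /d/, /n/, /w/, /g/, /p/, /l/, /x/, /h/ do not occur in the required environment and remain unchanged.
Surface form: [dniewigiplexihag].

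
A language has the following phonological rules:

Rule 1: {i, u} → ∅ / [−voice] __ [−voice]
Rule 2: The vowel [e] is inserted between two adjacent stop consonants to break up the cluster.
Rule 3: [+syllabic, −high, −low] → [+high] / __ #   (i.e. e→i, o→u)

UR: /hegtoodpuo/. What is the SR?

Rule 1 (high vowel syncope): no segment meets the environment; /hegtoodpuo/ is unchanged.
Rule 2 (stop-cluster e-epenthesis): /g/ and /t/ form a stop–stop cluster, so [e] is inserted between them. /d/ and /p/ form a stop–stop cluster, so [e] is inserted between them. /hegtoodpuo/ → hegetoodepuo.
Rule 3 (final vowel raising): /o/ is a mid vowel in word-final position, so it raises to [u]. /hegetoodepuo/ → hegetoodepuu.

hegetoodepuu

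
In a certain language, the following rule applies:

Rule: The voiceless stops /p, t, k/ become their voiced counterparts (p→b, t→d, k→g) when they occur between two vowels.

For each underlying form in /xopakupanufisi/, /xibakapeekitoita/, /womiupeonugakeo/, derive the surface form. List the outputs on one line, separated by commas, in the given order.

xobagubanufisi, xibagabeegidoida, womiubeonugageo

/xopakupanufisi/: /p/ is a voiceless stop between vowels /o/ and /a/, so it voices to [b]. /k/ is a voiceless stop between vowels /a/ and /u/, so it voices to [g]. /p/ is a voiceless stop between vowels /u/ and /a/, so it voices to [b]. → [xobagubanufisi].
/xibakapeekitoita/: /k/ is a voiceless stop between vowels /a/ and /a/, so it voices to [g]. /p/ is a voiceless stop between vowels /a/ and /e/, so it voices to [b]. /k/ is a voiceless stop between vowels /e/ and /i/, so it voices to [g]. /t/ is a voiceless stop between vowels /i/ and /o/, so it voices to [d]. /t/ is a voiceless stop between vowels /i/ and /a/, so it voices to [d]. → [xibagabeegidoida].
/womiupeonugakeo/: /p/ is a voiceless stop between vowels /u/ and /e/, so it voices to [b]. /k/ is a voiceless stop between vowels /a/ and /e/, so it voices to [g]. → [womiubeonugageo].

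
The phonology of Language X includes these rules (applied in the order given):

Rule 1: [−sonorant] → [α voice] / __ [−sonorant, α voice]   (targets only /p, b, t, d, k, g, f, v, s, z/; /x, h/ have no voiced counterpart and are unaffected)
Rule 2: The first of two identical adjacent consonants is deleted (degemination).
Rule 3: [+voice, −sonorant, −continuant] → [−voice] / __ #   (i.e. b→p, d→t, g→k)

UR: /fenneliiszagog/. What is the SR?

Rule 1 (regressive voicing assimilation): /s/ precedes the voiced obstruent /z/, so it voices to [z] by assimilation. /fenneliiszagog/ → fenneliizzagog.
Rule 2 (degemination): /nn/ is a geminate; the first /n/ deletes. /zz/ is a geminate; the first /z/ deletes. /fenneliizzagog/ → feneliizagog.
Rule 3 (final devoicing): /g/ is a voiced stop in word-final position, so it devoices to [k]. /feneliizagog/ → feneliizagok.

feneliizagok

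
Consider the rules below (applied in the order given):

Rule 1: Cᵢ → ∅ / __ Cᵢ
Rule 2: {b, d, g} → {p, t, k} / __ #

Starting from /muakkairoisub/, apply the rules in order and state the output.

muakairoisup

Rule 1 (degemination): /kk/ is a geminate; the first /k/ deletes. /muakkairoisub/ → muakairoisub.
Rule 2 (final devoicing): /b/ is a voiced stop in word-final position, so it devoices to [p]. /muakairoisub/ → muakairoisup.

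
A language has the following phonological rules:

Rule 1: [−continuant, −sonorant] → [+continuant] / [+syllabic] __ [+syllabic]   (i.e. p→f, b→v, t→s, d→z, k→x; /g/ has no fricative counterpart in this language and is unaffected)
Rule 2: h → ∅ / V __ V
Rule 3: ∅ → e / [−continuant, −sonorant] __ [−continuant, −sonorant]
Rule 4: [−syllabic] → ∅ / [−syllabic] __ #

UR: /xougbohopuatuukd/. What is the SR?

Rule 1 (intervocalic spirantization): /p/ is a stop between vowels /o/ and /u/, so it spirantizes to the fricative [f]. /t/ is a stop between vowels /a/ and /u/, so it spirantizes to the fricative [s]. /xougbohopuatuukd/ → xougbohofuasuukd.
Rule 2 (intervocalic h-deletion): /h/ occurs between vowels /o/ and /o/, so it deletes. /xougbohofuasuukd/ → xougboofuasuukd.
Rule 3 (stop-cluster e-epenthesis): /g/ and /b/ form a stop–stop cluster, so [e] is inserted between them. /k/ and /d/ form a stop–stop cluster, so [e] is inserted between them. /xougboofuasuukd/ → xougeboofuasuuked.
Rule 4 (final cluster simplification): no segment meets the environment; /xougeboofuasuuked/ is unchanged.

xougeboofuasuuked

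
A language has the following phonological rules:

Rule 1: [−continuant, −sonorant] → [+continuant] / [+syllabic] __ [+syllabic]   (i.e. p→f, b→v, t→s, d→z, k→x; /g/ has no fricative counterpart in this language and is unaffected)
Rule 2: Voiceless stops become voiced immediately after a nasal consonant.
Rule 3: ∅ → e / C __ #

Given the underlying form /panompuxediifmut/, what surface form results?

panombuxeziifmute

Rule 1 (intervocalic spirantization): /d/ is a stop between vowels /e/ and /i/, so it spirantizes to the fricative [z]. /panompuxediifmut/ → panompuxeziifmut.
Rule 2 (post-nasal voicing): /p/ is a voiceless stop immediately after the nasal /m/, so it voices to [b]. /panompuxeziifmut/ → panombuxeziifmut.
Rule 3 (final e-epenthesis): the form ends in the consonant /t/, so [e] is inserted word-finally. /panombuxeziifmut/ → panombuxeziifmute.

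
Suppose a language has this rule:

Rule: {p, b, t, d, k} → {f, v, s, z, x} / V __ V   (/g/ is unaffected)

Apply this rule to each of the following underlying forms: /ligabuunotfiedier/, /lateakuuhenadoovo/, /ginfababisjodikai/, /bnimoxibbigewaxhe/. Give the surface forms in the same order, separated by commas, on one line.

ligavuunotfiezier, laseaxuuhenazoovo, ginfavavisjozixai, bnimoxibbigewaxhe

/ligabuunotfiedier/: /b/ is a stop between vowels /a/ and /u/, so it spirantizes to the fricative [v]. /d/ is a stop between vowels /e/ and /i/, so it spirantizes to the fricative [z]. → [ligavuunotfiezier].
/lateakuuhenadoovo/: /t/ is a stop between vowels /a/ and /e/, so it spirantizes to the fricative [s]. /k/ is a stop between vowels /a/ and /u/, so it spirantizes to the fricative [x]. /d/ is a stop between vowels /a/ and /o/, so it spirantizes to the fricative [z]. → [laseaxuuhenazoovo].
/ginfababisjodikai/: /b/ is a stop between vowels /a/ and /a/, so it spirantizes to the fricative [v]. /b/ is a stop between vowels /a/ and /i/, so it spirantizes to the fricative [v]. /d/ is a stop between vowels /o/ and /i/, so it spirantizes to the fricative [z]. /k/ is a stop between vowels /i/ and /a/, so it spirantizes to the fricative [x]. → [ginfavavisjozixai].
/bnimoxibbigewaxhe/: the rule's environment is not met; surfaces unchanged as [bnimoxibbigewaxhe].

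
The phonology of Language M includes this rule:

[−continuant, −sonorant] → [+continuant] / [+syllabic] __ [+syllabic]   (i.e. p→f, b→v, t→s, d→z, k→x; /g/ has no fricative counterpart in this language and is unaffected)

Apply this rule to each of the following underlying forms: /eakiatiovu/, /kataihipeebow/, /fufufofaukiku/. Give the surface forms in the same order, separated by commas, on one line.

/eakiatiovu/: /k/ is a stop between vowels /a/ and /i/, so it spirantizes to the fricative [x]. /t/ is a stop between vowels /a/ and /i/, so it spirantizes to the fricative [s]. → [eaxiasiovu].
/kataihipeebow/: /t/ is a stop between vowels /a/ and /a/, so it spirantizes to the fricative [s]. /p/ is a stop between vowels /i/ and /e/, so it spirantizes to the fricative [f]. /b/ is a stop between vowels /e/ and /o/, so it spirantizes to the fricative [v]. → [kasaihifeevow].
/fufufofaukiku/: /k/ is a stop between vowels /u/ and /i/, so it spirantizes to the fricative [x]. /k/ is a stop between vowels /i/ and /u/, so it spirantizes to the fricative [x]. → [fufufofauxixu].

eaxiasiovu, kasaihifeevow, fufufofauxixu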